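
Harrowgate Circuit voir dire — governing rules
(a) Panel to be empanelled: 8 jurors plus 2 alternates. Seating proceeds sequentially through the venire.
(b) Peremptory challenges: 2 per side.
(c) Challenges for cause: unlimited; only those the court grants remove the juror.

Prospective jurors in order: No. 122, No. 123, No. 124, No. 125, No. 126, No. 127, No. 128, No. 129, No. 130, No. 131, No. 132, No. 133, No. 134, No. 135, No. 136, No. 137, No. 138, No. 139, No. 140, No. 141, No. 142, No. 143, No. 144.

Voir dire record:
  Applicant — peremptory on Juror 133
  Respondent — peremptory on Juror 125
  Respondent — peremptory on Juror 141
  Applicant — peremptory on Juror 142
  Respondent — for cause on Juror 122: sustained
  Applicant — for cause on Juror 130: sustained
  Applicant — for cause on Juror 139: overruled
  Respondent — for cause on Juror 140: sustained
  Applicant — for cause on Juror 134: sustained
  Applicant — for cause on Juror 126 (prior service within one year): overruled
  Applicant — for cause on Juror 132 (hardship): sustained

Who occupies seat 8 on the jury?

Removed: #122, #125, #130, #132, #133, #134, #140, #141, #142. (#126, #139 stay — for-cause denied.)
Filling seats in venire order through position 8: #123, #124, #126, #127, #128, #129, #131, #135.
So seat 8 is #135.

135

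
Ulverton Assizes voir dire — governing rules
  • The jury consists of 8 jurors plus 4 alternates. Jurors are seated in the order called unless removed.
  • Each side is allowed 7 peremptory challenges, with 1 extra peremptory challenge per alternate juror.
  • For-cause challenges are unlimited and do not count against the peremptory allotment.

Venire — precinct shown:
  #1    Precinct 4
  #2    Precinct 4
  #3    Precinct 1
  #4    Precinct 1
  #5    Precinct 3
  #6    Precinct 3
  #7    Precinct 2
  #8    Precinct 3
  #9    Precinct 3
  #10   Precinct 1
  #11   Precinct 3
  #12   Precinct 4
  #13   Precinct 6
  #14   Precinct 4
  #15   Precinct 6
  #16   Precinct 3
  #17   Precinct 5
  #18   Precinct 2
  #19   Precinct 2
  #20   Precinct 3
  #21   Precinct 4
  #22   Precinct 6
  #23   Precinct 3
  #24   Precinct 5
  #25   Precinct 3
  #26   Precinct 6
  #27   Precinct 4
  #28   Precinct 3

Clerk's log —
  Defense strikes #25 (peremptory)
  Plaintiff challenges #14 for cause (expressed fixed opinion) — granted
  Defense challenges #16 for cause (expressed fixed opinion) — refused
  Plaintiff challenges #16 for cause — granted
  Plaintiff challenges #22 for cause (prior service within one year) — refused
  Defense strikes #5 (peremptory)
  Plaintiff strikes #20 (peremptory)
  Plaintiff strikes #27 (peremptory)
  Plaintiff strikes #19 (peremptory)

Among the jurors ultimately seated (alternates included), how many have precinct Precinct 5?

Removed: #5, #14, #16, #19, #20, #25, #27.
Seated (12 incl. alternates): #1, #2, #3, #4, #6, #7, #8, #9, #10, #11, #12, #13.
None of those are in Precinct 5 → 0.

0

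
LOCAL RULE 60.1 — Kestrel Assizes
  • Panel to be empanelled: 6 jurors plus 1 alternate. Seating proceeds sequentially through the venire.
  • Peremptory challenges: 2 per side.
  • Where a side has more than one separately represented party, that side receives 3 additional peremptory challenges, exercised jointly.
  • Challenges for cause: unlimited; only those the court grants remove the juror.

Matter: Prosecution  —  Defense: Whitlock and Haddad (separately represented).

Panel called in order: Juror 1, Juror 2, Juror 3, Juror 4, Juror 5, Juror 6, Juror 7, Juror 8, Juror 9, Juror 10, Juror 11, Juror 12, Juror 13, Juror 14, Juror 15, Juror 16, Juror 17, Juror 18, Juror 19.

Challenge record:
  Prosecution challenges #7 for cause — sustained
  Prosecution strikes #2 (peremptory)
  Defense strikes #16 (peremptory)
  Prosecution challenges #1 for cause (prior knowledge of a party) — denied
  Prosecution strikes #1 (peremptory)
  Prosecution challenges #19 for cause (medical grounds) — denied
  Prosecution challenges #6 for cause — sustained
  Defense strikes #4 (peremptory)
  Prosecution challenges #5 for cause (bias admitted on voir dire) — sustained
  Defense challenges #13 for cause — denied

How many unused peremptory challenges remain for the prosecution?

0

Prosecution allotment: 2.
Prosecution peremptories used: #2, #1 — 2 (for-cause on #7, #1, #19, #6, #5 don't count).
Remaining: 2 − 2 = 0.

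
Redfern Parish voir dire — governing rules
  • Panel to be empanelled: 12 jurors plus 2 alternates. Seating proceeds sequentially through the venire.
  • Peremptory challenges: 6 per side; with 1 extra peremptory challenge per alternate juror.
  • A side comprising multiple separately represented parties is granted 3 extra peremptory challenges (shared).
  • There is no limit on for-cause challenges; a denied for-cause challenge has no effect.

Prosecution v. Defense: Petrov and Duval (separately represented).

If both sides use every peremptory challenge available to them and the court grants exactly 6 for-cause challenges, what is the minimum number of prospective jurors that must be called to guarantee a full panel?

Seats to fill: 12 + 2 alternates = 14.
Peremptories — Prosecution: 6 + 1×2 = 8; Defense: 6 + 1×2 + 3 = 11; total 19.
For-cause removals: 6.
Minimum venire: 14 + 19 + 6 = 39.

39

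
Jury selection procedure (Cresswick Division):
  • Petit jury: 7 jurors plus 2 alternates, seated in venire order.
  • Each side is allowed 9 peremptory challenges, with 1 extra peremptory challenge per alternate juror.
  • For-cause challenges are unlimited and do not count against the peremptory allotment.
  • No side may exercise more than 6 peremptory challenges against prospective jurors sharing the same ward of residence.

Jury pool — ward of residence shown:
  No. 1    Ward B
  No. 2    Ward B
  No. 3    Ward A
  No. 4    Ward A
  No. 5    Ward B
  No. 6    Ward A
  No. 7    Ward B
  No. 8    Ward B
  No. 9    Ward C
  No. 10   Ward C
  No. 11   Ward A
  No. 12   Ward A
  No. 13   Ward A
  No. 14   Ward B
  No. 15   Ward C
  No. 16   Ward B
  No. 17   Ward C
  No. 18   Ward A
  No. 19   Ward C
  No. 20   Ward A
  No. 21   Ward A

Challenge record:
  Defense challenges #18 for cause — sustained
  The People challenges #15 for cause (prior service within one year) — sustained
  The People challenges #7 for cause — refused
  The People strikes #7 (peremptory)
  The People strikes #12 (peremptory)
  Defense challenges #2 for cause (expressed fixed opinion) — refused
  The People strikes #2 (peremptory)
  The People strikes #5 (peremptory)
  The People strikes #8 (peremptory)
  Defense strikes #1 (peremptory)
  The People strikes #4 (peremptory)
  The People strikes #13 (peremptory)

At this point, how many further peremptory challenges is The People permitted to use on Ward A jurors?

The People peremptories so far: #7, #12, #2, #5, #8, #4, #13 — 7 of 11 used, 4 left overall.
Against Ward A: #12, #4, #13 — 3 used; per-ward cap 6 leaves 3.
Binding limit: min(4, 3) = 3.

3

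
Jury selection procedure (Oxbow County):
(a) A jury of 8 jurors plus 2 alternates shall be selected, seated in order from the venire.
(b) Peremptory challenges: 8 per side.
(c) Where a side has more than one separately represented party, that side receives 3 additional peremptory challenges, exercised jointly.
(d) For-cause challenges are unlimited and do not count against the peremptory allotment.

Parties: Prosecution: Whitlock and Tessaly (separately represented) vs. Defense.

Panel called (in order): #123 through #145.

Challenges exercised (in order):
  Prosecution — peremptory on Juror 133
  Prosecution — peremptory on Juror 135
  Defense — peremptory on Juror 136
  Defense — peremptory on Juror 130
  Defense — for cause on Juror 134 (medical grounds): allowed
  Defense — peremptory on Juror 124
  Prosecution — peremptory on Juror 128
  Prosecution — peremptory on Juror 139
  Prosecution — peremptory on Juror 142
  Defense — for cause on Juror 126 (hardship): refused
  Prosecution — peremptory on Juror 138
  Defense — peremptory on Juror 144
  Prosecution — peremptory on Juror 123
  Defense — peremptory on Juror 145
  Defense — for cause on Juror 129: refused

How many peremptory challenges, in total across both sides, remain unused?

7

Prosecution allotment: 8 base + 3 multi-party = 11. Defense allotment: 8.
Prosecution peremptories used: #133, #135, #128, #139, #142, #138, #123 — 7.
Defense peremptories used: #136, #130, #124, #144, #145 — 5 (for-cause on #134, #126, #129 don't count).
Remaining: (11 − 7) + (8 − 5) = 7.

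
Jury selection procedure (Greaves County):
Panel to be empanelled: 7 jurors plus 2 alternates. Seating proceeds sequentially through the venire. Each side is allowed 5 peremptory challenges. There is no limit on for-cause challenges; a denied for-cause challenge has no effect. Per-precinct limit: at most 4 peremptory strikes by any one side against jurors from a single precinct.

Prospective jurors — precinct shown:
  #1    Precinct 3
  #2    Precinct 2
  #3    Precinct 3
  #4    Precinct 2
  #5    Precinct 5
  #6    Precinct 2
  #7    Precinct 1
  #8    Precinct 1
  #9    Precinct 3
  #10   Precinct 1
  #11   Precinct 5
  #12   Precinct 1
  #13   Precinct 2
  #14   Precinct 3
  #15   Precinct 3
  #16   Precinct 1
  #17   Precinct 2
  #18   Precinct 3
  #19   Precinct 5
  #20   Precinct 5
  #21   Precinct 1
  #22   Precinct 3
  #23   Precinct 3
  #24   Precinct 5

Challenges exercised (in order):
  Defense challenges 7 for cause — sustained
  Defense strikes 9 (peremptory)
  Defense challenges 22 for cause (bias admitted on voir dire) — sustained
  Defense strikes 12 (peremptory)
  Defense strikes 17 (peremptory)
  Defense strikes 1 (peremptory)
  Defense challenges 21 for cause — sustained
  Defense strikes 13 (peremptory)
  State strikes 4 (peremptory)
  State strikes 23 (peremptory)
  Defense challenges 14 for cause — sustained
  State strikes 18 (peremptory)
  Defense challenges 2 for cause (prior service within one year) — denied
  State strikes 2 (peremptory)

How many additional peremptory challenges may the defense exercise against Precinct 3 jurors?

0

Defense peremptories so far: #9, #12, #17, #1, #13 — 5 of 5 used, 0 left overall.
Against Precinct 3: #9, #1 — 2 used; per-precinct cap 4 leaves 2.
Binding limit: min(0, 2) = 0.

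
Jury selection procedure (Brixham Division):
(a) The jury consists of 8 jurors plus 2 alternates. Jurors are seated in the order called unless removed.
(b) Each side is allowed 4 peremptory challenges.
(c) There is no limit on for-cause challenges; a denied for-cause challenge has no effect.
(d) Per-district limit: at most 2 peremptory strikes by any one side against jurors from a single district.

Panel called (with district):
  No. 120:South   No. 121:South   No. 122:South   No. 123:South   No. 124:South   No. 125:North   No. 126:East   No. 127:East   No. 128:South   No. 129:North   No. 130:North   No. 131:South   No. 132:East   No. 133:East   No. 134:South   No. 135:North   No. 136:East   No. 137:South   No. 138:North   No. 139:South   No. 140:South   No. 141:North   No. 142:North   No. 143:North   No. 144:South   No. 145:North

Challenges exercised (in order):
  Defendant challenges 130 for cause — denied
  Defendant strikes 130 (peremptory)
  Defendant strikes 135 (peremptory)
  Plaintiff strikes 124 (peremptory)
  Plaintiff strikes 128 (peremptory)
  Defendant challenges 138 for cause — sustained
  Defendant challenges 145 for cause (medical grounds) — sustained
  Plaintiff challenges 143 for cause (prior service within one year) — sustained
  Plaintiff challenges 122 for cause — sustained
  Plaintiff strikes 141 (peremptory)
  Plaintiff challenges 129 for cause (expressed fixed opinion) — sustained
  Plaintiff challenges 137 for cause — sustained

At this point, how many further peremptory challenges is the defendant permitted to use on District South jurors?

Defendant peremptories so far: #130, #135 — 2 of 4 used, 2 left overall.
Against District South: none yet — per-district cap 2 leaves 2.
Binding limit: min(2, 2) = 2.

2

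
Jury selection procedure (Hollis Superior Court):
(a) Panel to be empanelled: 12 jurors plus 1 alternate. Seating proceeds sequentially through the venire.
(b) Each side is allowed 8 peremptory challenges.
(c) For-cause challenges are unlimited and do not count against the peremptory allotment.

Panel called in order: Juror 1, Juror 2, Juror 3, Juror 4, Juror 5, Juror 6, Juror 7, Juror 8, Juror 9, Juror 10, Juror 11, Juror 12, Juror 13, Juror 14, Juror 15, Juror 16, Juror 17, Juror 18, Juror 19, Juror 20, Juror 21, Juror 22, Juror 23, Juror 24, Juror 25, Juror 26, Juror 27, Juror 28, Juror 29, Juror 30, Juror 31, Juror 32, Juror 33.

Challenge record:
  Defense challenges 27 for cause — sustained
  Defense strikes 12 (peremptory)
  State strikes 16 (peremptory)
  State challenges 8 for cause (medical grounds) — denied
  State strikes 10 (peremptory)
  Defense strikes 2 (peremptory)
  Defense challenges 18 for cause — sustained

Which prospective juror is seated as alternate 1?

Removed: #2, #10, #12, #16, #18, #27. (#8 stays — for-cause denied.)
Filling seats in venire order through position 13: #1, #3, #4, #5, #6, #7, #8, #9, #11, #13, #14, #15, #17.
So alternate 1 is #17.

17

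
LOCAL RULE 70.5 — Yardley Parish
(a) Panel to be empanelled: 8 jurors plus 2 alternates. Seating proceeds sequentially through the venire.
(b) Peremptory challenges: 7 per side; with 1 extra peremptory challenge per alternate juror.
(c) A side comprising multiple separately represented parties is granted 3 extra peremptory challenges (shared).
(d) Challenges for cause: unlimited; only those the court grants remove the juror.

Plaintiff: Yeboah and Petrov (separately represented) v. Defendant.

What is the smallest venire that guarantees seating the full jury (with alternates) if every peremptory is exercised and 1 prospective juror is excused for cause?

Seats to fill: 8 + 2 alternates = 10.
Peremptories — Plaintiff: 7 + 1×2 + 3 = 12; Defendant: 7 + 1×2 = 9; total 21.
For-cause removals: 1.
Minimum venire: 10 + 21 + 1 = 32.

32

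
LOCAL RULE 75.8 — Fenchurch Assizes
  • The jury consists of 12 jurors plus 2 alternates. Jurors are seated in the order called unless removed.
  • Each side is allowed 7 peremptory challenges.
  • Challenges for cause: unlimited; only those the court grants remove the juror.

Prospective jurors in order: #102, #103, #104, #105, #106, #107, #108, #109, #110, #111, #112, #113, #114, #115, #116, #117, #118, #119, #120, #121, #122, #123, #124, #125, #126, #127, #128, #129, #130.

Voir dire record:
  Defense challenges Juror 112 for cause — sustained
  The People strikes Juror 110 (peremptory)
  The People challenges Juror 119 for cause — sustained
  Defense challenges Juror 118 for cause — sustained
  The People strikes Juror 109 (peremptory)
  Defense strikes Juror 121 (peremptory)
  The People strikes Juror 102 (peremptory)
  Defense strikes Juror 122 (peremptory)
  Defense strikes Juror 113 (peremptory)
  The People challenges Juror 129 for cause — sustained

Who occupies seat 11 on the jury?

117

Removed: #102, #109, #110, #112, #113, #118, #119, #121, #122, #129.
Seating in order: seats 1–12 → #103, #104, #105, #106, #107, #108, #111, #114, #115, #116, #117, #120; alternates → #123, #124.
So seat 11 is #117.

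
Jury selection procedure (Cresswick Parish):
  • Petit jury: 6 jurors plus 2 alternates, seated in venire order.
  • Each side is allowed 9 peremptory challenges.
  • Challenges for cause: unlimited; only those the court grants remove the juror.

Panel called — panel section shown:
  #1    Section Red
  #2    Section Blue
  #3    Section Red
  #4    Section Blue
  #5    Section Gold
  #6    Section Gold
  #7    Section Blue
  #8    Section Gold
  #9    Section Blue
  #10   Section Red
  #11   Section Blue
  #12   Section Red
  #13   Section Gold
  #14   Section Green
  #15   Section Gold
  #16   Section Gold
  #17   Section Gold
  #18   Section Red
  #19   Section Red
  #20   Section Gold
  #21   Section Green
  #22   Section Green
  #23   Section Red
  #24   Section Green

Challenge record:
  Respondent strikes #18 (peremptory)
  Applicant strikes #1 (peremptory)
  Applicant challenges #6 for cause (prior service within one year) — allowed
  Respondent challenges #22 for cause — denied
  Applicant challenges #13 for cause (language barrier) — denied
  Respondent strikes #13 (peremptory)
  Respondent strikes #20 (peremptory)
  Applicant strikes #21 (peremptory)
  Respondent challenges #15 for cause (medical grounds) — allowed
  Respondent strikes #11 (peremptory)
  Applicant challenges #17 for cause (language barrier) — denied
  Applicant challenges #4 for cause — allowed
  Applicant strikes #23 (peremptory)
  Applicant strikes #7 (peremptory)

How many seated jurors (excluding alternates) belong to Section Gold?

Removed: #1, #4, #6, #7, #11, #13, #15, #18, #20, #21, #23.
Seated jurors 1–6: #2, #3, #5, #8, #9, #10 (alternates #12, #14 not counted).
Of those, in Section Gold: #5, #8 → 2.

2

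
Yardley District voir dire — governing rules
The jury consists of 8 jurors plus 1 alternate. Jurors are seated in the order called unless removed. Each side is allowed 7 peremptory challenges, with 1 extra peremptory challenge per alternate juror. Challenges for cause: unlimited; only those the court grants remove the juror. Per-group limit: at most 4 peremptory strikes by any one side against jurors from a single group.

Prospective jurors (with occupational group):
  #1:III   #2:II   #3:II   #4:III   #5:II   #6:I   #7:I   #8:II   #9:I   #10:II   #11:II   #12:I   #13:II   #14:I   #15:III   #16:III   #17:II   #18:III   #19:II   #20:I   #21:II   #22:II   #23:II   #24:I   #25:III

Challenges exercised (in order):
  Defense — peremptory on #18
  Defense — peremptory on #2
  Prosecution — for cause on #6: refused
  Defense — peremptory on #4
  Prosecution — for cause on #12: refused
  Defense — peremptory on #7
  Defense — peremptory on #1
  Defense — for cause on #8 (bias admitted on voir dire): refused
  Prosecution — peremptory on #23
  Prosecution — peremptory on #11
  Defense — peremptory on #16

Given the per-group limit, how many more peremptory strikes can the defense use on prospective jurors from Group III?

Defense peremptories so far: #18, #2, #4, #7, #1, #16 — 6 of 8 used, 2 left overall.
Against Group III: #18, #4, #1, #16 — 4 used; per-group cap 4 leaves 0.
Binding limit: min(2, 0) = 0.

0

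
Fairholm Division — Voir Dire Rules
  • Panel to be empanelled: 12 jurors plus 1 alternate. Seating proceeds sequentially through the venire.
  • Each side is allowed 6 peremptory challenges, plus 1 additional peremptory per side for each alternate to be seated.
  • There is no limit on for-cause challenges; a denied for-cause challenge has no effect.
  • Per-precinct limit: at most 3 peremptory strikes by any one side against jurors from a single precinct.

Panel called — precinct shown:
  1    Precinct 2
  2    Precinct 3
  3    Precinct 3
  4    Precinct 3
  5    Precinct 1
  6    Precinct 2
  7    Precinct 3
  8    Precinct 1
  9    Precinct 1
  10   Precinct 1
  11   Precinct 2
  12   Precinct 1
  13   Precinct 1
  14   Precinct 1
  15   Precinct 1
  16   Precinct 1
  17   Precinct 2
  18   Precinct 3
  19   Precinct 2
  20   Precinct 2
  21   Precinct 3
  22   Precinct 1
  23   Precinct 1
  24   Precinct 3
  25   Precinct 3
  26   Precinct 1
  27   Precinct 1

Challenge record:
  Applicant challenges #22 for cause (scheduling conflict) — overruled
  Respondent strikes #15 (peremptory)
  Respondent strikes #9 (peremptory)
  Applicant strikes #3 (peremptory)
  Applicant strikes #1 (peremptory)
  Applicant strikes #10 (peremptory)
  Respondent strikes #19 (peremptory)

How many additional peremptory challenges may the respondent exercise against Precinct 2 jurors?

Respondent peremptories so far: #15, #9, #19 — 3 of 7 used, 4 left overall.
Against Precinct 2: #19 — 1 used; per-precinct cap 3 leaves 2.
Binding limit: min(4, 2) = 2.

2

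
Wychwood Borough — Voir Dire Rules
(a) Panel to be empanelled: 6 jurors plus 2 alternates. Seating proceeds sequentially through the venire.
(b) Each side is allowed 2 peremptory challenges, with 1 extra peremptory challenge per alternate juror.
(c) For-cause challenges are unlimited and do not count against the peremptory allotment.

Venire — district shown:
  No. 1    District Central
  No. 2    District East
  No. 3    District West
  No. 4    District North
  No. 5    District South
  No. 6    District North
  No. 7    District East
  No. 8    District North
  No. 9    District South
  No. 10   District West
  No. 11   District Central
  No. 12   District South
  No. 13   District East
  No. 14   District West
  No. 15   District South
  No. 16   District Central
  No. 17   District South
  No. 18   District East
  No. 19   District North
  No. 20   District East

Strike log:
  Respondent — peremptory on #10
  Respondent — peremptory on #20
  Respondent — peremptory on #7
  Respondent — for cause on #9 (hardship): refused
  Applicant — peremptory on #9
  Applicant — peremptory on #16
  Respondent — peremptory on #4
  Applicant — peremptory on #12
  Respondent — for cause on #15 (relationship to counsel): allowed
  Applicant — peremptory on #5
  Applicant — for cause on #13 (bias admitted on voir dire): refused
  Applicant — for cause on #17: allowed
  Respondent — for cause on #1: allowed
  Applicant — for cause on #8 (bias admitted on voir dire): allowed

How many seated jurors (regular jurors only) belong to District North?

Removed: #1, #4, #5, #7, #8, #9, #10, #12, #15, #16, #17, #20.
Seated jurors 1–6: #2, #3, #6, #11, #13, #14 (alternates #18, #19 not counted).
Of those, in District North: #6 → 1.

1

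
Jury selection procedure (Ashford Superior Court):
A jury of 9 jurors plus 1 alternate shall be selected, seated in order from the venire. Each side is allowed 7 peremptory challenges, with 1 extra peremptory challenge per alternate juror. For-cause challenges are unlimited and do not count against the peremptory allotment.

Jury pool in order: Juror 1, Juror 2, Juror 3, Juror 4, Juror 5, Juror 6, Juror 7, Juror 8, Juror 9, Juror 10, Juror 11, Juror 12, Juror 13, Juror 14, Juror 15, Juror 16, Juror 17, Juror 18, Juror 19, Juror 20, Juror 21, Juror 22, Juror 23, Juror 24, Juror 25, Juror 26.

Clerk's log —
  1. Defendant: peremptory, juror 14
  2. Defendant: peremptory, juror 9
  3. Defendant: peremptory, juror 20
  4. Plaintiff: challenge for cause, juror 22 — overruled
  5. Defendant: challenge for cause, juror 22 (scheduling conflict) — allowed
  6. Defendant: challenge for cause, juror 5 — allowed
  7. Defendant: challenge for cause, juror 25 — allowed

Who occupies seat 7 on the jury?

Removed: #5, #9, #14, #20, #22, #25.
Seating in order: seats 1–9 → #1, #2, #3, #4, #6, #7, #8, #10, #11; alternates → #12.
So seat 7 is #8.

8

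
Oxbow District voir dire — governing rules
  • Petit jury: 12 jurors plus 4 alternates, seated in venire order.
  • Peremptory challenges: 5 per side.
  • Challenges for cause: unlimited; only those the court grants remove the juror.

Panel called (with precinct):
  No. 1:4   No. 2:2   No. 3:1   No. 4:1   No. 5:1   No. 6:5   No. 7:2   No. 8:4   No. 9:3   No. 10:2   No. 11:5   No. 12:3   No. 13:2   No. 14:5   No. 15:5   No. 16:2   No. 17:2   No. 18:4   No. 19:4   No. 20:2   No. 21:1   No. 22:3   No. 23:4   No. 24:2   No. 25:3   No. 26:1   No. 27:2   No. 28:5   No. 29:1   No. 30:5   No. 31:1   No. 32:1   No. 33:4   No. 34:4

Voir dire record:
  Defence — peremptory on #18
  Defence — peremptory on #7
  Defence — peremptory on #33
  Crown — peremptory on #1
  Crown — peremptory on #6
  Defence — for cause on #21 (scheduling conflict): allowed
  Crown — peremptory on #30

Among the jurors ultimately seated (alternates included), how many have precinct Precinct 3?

Removed: #1, #6, #7, #18, #21, #30, #33.
Seated (16 incl. alternates): #2, #3, #4, #5, #8, #9, #10, #11, #12, #13, #14, #15, #16, #17, #19, #20.
Of those, in Precinct 3: #9, #12 → 2.

2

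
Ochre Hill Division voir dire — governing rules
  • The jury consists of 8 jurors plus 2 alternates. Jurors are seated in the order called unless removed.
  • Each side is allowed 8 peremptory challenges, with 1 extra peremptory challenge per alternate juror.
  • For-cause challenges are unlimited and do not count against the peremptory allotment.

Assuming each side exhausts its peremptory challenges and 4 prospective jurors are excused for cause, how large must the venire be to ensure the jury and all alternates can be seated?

Seats to fill: 8 + 2 alternates = 10.
Peremptories: 8 + 1×2 = 10 per side × 2 sides = 20.
For-cause removals: 4.
Minimum venire: 10 + 20 + 4 = 34.

34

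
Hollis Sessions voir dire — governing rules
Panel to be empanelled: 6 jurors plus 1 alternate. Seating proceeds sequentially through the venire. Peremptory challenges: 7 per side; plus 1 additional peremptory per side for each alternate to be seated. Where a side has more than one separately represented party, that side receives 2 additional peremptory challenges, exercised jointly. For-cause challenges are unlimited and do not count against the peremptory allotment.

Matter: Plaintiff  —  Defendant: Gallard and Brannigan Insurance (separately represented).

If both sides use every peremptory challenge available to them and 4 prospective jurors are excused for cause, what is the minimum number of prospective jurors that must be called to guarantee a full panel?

29

Seats to fill: 6 + 1 alternates = 7.
Peremptories — Plaintiff: 7 + 1×1 = 8; Defendant: 7 + 1×1 + 2 = 10; total 18.
For-cause removals: 4.
Minimum venire: 7 + 18 + 4 = 29.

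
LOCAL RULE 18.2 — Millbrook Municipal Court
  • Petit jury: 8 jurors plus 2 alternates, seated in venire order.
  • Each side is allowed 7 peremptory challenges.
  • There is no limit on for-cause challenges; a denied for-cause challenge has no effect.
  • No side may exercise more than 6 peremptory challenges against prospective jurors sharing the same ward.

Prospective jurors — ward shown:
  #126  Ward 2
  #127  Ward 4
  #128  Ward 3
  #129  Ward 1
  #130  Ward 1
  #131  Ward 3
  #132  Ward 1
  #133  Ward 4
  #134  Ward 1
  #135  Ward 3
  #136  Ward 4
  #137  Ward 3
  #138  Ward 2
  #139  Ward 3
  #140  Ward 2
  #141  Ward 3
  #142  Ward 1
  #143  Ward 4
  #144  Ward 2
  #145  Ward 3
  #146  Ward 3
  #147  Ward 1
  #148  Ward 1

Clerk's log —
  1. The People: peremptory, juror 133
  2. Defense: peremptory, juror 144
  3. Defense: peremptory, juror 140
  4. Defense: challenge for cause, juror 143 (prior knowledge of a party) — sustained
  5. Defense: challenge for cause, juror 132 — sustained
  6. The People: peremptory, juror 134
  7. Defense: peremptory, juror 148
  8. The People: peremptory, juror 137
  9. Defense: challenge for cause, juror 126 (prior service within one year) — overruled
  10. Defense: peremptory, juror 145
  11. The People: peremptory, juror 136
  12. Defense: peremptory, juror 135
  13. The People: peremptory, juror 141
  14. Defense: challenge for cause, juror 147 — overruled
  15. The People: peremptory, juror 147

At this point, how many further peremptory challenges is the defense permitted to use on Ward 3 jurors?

Defense peremptories so far: #144, #140, #148, #145, #135 — 5 of 7 used, 2 left overall.
Against Ward 3: #145, #135 — 2 used; per-ward cap 6 leaves 4.
Binding limit: min(2, 4) = 2.

2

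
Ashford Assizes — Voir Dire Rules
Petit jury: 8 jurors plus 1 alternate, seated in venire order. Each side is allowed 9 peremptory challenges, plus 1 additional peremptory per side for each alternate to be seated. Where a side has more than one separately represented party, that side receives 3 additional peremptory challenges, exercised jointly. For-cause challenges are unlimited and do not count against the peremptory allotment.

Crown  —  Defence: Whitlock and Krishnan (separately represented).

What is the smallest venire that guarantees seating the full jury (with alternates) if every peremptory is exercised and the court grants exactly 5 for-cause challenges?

37

Seats to fill: 8 + 1 alternates = 9.
Peremptories — Crown: 9 + 1×1 = 10; Defence: 9 + 1×1 + 3 = 13; total 23.
For-cause removals: 5.
Minimum venire: 9 + 23 + 5 = 37.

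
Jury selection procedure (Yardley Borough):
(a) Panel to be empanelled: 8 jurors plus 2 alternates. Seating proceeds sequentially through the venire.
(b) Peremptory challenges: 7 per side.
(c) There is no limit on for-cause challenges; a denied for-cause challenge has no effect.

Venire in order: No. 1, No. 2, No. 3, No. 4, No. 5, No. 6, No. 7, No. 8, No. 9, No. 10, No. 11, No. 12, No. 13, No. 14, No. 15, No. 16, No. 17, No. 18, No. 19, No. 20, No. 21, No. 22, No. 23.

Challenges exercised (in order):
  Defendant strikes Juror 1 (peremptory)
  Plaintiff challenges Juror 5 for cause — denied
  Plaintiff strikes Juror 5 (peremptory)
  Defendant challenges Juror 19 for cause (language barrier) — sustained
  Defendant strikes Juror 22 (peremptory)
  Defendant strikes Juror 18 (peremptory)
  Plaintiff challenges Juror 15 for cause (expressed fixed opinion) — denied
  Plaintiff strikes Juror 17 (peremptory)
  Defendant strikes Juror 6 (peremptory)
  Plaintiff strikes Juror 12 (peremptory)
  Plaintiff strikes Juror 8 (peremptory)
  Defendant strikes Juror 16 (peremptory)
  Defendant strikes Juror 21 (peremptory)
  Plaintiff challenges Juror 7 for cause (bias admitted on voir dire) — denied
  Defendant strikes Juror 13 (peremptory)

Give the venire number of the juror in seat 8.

14

Removed: #1, #5, #6, #8, #12, #13, #16, #17, #18, #19, #21, #22. (#7, #15 stay — for-cause denied.)
Seating in order: seats 1–8 → #2, #3, #4, #7, #9, #10, #11, #14; alternates → #15, #20.
So seat 8 is #14.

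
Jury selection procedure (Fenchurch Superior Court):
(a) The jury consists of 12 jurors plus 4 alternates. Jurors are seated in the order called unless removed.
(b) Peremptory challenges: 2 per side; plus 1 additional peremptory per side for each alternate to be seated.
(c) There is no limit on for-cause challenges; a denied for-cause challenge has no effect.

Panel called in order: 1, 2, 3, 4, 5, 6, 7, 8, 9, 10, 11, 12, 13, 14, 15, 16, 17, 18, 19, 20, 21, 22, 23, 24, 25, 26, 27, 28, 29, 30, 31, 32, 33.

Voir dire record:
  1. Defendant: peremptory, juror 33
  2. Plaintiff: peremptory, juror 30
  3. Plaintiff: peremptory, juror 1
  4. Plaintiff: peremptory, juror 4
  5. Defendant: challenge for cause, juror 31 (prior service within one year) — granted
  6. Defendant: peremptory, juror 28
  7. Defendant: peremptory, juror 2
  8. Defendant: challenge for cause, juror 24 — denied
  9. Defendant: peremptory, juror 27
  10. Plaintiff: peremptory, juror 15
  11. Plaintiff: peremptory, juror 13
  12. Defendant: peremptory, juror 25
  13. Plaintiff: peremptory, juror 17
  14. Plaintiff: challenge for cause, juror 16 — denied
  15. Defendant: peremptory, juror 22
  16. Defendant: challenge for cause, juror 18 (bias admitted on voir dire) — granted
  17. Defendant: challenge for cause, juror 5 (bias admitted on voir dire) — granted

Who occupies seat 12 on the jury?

Removed: #1, #2, #4, #5, #13, #15, #17, #18, #22, #25, #27, #28, #30, #31, #33. (#16, #24 stay — for-cause denied.)
Filling seats in venire order through position 12: #3, #6, #7, #8, #9, #10, #11, #12, #14, #16, #19, #20.
So seat 12 is #20.

20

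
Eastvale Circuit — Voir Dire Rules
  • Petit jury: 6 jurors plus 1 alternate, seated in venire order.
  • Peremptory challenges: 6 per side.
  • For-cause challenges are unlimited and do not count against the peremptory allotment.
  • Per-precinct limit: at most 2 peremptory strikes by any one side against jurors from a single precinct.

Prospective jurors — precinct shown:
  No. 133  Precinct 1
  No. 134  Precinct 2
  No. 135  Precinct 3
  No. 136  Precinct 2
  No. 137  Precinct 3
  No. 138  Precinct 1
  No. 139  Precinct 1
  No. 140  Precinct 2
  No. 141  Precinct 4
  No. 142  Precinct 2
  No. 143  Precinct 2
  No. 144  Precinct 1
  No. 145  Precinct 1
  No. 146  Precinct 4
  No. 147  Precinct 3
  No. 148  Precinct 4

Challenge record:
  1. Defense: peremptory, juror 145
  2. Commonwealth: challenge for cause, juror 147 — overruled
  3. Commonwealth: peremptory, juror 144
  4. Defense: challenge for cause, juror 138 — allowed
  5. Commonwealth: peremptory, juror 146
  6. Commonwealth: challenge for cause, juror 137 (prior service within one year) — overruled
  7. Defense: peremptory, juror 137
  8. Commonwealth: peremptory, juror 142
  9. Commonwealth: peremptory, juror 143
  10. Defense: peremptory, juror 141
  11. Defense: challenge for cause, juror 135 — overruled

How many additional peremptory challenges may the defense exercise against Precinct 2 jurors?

2

Defense peremptories so far: #145, #137, #141 — 3 of 6 used, 3 left overall.
Against Precinct 2: none yet — per-precinct cap 2 leaves 2.
Binding limit: min(3, 2) = 2.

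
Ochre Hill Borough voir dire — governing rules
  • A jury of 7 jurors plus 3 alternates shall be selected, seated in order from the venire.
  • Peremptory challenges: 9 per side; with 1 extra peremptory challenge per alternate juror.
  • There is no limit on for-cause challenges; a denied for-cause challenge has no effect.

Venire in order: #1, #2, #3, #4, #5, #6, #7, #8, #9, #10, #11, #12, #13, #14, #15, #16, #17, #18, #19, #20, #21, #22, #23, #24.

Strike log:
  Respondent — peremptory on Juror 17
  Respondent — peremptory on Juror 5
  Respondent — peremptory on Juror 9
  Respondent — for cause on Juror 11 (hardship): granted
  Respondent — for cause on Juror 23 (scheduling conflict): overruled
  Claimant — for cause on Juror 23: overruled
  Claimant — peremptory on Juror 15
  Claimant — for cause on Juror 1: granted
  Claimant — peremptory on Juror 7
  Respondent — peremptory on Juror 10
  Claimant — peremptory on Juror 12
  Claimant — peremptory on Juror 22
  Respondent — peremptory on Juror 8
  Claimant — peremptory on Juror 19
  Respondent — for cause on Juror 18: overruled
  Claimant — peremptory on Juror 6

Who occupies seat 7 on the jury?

Removed: #1, #5, #6, #7, #8, #9, #10, #11, #12, #15, #17, #19, #22. (#18, #23 stay — for-cause denied.)
Seating in order: seats 1–7 → #2, #3, #4, #13, #14, #16, #18; alternates → #20, #21, #23.
So seat 7 is #18.

18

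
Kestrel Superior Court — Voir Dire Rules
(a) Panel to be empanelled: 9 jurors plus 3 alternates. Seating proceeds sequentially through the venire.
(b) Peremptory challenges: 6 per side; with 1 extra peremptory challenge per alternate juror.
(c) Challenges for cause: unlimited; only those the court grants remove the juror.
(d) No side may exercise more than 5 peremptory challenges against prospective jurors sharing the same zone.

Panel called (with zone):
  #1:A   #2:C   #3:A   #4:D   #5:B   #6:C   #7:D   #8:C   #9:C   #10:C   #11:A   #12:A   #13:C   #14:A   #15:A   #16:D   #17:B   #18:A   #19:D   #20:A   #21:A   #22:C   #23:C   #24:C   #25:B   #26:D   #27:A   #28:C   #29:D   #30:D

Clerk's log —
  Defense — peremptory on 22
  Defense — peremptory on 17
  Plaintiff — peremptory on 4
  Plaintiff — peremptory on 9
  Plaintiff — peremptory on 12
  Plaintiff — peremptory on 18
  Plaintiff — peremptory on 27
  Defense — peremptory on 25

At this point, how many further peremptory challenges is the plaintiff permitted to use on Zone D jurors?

4

Plaintiff peremptories so far: #4, #9, #12, #18, #27 — 5 of 9 used, 4 left overall.
Against Zone D: #4 — 1 used; per-zone cap 5 leaves 4.
Binding limit: min(4, 4) = 4.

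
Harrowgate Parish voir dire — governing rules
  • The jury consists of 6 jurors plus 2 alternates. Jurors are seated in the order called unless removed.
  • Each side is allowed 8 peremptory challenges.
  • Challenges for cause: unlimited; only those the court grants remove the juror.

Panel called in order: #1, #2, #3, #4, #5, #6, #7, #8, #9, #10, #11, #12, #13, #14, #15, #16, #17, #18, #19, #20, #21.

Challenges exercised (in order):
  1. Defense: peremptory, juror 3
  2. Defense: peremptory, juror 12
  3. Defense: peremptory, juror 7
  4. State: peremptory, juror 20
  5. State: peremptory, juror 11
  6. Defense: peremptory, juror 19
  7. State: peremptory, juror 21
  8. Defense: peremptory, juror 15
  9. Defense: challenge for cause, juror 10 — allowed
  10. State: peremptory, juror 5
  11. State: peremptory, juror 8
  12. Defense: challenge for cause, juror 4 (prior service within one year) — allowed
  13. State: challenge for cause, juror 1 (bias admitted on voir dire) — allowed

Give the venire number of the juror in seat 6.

Removed: #1, #3, #4, #5, #7, #8, #10, #11, #12, #15, #19, #20, #21.
Seating in order: seats 1–6 → #2, #6, #9, #13, #14, #16; alternates → #17, #18.
So seat 6 is #16.

16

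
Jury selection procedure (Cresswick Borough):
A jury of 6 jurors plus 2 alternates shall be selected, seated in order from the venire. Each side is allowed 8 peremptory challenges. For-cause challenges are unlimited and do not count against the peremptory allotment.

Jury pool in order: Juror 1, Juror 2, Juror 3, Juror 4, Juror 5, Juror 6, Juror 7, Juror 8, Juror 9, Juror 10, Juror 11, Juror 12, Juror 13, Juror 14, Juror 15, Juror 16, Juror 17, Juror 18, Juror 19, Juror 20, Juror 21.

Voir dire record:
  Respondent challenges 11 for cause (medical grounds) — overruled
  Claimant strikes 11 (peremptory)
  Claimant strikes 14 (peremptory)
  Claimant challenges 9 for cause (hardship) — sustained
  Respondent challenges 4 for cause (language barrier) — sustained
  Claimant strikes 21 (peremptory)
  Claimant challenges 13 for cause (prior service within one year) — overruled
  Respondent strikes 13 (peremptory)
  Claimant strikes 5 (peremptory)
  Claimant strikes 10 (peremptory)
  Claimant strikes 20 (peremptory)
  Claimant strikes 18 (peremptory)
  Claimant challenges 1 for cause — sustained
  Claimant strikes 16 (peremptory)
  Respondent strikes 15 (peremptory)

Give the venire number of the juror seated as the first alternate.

Removed: #1, #4, #5, #9, #10, #11, #13, #14, #15, #16, #18, #20, #21.
Filling seats in venire order through position 7: #2, #3, #6, #7, #8, #12, #17.
So alternate 1 is #17.

17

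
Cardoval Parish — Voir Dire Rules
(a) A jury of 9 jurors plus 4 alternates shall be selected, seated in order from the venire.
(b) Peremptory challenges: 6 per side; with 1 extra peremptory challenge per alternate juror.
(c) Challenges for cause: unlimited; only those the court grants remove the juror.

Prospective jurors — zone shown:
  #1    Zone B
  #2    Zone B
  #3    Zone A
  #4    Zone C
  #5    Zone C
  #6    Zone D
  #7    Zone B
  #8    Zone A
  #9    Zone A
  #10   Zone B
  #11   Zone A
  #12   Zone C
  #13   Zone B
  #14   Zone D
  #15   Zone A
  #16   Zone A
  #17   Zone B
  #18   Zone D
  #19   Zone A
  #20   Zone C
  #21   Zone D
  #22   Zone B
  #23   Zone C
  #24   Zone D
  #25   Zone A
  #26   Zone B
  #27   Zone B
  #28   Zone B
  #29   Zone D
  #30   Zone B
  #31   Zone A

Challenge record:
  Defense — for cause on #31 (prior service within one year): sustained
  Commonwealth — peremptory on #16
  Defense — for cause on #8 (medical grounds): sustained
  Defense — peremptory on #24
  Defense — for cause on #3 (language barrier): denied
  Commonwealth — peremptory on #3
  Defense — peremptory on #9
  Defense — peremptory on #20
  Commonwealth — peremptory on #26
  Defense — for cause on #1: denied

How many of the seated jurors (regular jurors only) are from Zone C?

3

Removed: #3, #8, #9, #16, #20, #24, #26, #31.
Seated jurors 1–9: #1, #2, #4, #5, #6, #7, #10, #11, #12 (alternates #13, #14, #15, #17 not counted).
Of those, in Zone C: #4, #5, #12 → 3.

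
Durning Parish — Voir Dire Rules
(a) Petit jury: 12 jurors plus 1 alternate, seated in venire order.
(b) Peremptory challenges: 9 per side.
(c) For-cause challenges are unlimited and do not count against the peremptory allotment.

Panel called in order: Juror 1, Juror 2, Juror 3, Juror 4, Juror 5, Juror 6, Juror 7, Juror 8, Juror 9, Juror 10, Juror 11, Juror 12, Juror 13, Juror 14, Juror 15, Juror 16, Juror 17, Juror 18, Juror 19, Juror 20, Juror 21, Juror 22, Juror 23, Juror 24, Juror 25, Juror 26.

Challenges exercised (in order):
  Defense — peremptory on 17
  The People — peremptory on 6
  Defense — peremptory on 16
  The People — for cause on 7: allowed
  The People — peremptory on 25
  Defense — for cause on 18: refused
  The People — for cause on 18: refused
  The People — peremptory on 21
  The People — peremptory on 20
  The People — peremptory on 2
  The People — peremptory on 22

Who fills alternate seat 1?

Removed: #2, #6, #7, #16, #17, #20, #21, #22, #25. (#18 stays — for-cause denied.)
Seating in order: seats 1–12 → #1, #3, #4, #5, #8, #9, #10, #11, #12, #13, #14, #15; alternates → #18.
So alternate 1 is #18.

18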